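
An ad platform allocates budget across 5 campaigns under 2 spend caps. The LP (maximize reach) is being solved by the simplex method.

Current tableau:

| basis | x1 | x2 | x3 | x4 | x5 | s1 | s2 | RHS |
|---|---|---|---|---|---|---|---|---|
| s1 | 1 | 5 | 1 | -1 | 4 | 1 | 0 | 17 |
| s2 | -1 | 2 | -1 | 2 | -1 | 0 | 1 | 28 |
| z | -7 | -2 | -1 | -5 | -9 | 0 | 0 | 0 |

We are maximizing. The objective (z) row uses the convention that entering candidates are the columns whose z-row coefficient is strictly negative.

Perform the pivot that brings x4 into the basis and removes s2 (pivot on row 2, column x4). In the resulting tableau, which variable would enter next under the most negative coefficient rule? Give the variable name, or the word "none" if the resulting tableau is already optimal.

Pivot element 2. New z-row = old z-row − (-5)·(row 2/2).
Updated z-row coefficients: x1: -19/2, x2: 3, x3: -7/2, x4: 0, x5: -23/2, s1: 0, s2: 5/2.
The most negative is -23/2 in column x5, so x5 would enter next.

x5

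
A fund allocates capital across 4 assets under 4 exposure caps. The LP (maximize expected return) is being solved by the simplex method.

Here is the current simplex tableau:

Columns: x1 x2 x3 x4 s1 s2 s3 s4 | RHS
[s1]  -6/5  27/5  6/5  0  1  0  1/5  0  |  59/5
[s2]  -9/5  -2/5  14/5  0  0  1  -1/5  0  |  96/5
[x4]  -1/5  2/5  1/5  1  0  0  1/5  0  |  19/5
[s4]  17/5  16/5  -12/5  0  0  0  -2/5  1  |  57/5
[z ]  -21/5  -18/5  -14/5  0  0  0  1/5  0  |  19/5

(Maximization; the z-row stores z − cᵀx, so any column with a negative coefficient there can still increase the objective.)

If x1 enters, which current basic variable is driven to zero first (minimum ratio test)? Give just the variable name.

Ratios: row 1 (s1): entry -6/5 ≤ 0, skip; row 2 (s2): entry -9/5 ≤ 0, skip; row 3 (x4): entry -1/5 ≤ 0, skip; row 4 (s4): (57/5)/(17/5) = 57/17.
Minimum ratio 57/17 is in the s4 row, so s4 leaves.

s4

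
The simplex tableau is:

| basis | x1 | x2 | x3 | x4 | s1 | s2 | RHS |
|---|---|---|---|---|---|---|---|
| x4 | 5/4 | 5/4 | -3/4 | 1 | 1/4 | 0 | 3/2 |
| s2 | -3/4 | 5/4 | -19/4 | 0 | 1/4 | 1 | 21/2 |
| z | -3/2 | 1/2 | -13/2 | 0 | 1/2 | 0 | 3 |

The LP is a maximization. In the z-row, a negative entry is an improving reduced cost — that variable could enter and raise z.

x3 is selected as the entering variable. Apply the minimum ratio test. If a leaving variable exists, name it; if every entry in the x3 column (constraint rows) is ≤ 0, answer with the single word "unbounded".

unbounded

x3-column entries: row 1: -3/4, row 2: -19/4. All ≤ 0, so x3 can increase without bound; the LP is unbounded in this direction.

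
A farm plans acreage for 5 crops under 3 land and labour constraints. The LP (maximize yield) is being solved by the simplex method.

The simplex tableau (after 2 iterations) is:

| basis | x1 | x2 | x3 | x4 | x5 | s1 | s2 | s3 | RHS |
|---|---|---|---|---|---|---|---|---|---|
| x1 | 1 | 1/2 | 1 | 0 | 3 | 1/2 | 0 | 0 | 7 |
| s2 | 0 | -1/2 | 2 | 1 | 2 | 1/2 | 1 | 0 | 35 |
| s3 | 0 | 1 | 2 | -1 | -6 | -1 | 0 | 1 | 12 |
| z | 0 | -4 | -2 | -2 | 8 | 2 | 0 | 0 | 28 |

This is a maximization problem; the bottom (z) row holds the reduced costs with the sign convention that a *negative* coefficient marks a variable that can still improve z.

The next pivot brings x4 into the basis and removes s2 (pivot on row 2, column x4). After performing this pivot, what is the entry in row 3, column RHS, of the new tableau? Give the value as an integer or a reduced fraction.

Pivot element is row 2, column x4: 1.
Normalize row 2: new (row 2, RHS) = 35/1 = 35.
row 3 ← row 3 − (-1)·(new row 2): 12 − (-1)·35 = 47.

47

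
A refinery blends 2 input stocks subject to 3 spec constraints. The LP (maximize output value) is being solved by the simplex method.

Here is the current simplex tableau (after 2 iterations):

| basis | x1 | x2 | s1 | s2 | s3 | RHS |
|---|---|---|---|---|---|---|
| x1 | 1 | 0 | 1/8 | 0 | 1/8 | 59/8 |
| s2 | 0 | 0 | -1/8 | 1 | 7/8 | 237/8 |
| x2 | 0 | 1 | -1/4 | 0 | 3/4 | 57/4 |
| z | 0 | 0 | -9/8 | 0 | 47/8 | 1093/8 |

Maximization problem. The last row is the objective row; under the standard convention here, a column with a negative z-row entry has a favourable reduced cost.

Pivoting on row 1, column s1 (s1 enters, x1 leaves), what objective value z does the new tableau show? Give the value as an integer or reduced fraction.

Minimum ratio for s1: (59/8)/(1/8) = 59.
z changes by −(z-row coeff of s1)·ratio = −(-9/8)·59 = 531/8.
New z = 1093/8 + (531/8) = 203.

203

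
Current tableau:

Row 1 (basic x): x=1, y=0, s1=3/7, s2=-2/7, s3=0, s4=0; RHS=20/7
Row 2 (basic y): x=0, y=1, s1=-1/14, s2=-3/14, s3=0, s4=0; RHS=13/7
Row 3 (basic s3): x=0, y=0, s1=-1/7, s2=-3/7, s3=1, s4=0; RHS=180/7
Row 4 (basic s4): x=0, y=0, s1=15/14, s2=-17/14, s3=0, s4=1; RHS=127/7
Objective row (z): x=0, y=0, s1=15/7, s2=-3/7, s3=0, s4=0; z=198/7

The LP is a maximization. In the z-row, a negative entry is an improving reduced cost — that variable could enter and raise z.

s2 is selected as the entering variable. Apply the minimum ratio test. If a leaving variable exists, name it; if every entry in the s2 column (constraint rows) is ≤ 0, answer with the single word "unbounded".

s2-column entries: row 1: -2/7, row 2: -3/14, row 3: -3/7, row 4: -17/14. All ≤ 0, so s2 can increase without bound; the LP is unbounded in this direction.

unbounded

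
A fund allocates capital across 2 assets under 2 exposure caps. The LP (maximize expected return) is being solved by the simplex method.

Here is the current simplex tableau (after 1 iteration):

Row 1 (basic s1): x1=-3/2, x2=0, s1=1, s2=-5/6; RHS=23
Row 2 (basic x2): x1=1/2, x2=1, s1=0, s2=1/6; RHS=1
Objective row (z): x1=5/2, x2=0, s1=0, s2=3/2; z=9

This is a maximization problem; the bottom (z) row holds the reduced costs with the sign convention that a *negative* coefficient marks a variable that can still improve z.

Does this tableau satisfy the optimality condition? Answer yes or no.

yes

No objective-row coefficient is strictly negative, so no entering variable exists; the tableau is optimal.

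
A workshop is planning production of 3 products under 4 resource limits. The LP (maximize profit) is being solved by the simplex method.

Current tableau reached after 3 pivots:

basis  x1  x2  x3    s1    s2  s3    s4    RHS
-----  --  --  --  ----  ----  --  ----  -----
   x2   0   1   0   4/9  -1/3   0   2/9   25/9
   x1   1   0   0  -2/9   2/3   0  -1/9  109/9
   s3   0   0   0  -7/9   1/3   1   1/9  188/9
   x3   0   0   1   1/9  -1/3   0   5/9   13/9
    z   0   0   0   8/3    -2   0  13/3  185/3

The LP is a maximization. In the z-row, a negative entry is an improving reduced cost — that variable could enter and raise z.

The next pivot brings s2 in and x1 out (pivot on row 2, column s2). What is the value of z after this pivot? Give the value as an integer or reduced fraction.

98

Minimum ratio for s2: (109/9)/(2/3) = 109/6.
z changes by −(z-row coeff of s2)·ratio = −(-2)·(109/6) = 109/3.
New z = 185/3 + (109/3) = 98.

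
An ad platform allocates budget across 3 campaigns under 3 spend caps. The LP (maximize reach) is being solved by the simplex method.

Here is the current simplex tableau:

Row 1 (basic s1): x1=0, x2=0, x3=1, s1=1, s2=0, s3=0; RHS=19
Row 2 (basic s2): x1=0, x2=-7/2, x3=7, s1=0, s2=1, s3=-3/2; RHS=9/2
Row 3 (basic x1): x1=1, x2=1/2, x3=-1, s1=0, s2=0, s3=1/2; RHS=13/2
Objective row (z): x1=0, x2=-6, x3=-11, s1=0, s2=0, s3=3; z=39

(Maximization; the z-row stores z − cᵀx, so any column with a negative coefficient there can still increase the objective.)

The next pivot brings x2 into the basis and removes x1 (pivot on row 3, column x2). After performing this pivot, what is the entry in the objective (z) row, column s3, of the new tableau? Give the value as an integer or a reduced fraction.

9

Pivot element is row 3, column x2: 1/2.
Normalize row 3: new (row 3, s3) = (1/2)/(1/2) = 1.
z-row ← z-row − (-6)·(new row 3): 3 − (-6)·1 = 9.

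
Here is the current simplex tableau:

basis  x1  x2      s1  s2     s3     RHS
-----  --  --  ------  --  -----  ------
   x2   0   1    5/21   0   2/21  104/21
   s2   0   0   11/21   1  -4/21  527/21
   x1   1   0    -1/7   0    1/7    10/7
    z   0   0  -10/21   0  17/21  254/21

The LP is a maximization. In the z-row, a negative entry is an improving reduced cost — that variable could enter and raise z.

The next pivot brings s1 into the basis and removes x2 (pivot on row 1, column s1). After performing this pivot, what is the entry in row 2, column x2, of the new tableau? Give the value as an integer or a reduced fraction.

Pivot element is row 1, column s1: 5/21.
Normalize row 1: new (row 1, x2) = 1/(5/21) = 21/5.
row 2 ← row 2 − (11/21)·(new row 1): 0 − (11/21)·(21/5) = -11/5.

-11/5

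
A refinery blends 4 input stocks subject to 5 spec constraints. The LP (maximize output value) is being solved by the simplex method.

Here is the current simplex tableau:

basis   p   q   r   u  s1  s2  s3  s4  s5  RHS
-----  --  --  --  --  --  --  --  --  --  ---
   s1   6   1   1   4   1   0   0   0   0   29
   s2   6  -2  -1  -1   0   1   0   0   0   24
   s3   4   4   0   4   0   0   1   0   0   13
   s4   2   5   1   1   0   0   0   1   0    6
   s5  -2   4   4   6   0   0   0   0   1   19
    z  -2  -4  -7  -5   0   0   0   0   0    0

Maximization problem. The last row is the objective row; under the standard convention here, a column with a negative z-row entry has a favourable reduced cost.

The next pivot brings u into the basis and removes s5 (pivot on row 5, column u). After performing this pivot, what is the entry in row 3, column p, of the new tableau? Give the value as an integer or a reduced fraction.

16/3

Pivot element is row 5, column u: 6.
Normalize row 5: new (row 5, p) = (-2)/6 = -1/3.
row 3 ← row 3 − 4·(new row 5): 4 − 4·(-1/3) = 16/3.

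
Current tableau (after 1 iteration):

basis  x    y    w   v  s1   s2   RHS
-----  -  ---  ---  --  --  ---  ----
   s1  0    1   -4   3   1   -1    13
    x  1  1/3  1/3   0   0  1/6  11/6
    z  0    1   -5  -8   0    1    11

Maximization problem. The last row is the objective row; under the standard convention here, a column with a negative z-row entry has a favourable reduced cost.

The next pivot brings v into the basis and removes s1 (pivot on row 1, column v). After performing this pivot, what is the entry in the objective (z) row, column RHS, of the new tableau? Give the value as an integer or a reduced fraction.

137/3

Pivot element is row 1, column v: 3.
Normalize row 1: new (row 1, RHS) = 13/3 = 13/3.
z-row ← z-row − (-8)·(new row 1): 11 − (-8)·(13/3) = 137/3.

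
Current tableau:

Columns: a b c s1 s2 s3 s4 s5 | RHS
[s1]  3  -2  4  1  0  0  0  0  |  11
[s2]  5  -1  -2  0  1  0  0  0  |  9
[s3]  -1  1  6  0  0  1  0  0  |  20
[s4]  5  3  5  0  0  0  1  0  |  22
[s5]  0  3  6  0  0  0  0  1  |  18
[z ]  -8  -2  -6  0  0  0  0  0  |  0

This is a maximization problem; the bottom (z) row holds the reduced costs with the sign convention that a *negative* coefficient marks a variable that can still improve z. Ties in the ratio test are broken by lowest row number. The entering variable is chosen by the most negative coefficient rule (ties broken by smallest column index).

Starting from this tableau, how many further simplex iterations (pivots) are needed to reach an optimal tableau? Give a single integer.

pivot: a in, s2 out → z = 72/5
pivot: c in, s1 out → z = 316/13
pivot: b in, s4 out → z = 4582/153
No improving column remains; optimal.

3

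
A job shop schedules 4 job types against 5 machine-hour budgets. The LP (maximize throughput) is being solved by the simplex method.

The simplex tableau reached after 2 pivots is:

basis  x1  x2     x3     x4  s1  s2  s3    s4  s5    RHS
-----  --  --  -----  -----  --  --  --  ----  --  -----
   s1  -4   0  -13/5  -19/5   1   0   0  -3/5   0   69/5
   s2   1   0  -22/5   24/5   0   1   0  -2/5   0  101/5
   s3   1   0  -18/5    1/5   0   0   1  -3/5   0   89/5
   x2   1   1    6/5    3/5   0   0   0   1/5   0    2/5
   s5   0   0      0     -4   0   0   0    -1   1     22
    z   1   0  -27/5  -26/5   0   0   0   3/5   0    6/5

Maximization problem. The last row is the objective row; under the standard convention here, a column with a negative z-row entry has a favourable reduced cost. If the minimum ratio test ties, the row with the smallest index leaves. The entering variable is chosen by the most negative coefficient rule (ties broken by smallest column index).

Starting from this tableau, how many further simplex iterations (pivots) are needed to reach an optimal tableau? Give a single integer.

pivot: x3 in, x2 out → z = 3
pivot: x4 in, x3 out → z = 14/3
No improving column remains; optimal.

2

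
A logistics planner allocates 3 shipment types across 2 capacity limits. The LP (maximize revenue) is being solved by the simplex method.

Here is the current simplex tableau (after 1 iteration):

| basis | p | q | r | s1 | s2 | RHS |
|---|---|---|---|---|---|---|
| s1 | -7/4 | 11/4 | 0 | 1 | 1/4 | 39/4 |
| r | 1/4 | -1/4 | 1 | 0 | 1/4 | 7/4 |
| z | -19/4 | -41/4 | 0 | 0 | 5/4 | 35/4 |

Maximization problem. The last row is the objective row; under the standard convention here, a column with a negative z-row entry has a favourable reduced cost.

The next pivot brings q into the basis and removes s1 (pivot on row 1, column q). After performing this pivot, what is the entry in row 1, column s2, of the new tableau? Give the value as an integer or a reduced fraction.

Pivot element is row 1, column q: 11/4.
Normalize row 1: new (row 1, s2) = (1/4)/(11/4) = 1/11.
Row 1 is the pivot row, so the entry is 1/11.

1/11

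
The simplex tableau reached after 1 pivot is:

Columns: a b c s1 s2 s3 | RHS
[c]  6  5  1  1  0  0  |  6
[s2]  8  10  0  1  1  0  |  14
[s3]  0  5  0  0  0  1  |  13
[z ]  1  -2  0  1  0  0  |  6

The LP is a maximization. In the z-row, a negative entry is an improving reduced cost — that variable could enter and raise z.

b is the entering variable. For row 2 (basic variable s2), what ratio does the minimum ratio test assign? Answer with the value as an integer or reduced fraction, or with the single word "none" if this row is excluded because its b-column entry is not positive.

Ratio = RHS / (b entry) = 14 / 10 = 7/5.

7/5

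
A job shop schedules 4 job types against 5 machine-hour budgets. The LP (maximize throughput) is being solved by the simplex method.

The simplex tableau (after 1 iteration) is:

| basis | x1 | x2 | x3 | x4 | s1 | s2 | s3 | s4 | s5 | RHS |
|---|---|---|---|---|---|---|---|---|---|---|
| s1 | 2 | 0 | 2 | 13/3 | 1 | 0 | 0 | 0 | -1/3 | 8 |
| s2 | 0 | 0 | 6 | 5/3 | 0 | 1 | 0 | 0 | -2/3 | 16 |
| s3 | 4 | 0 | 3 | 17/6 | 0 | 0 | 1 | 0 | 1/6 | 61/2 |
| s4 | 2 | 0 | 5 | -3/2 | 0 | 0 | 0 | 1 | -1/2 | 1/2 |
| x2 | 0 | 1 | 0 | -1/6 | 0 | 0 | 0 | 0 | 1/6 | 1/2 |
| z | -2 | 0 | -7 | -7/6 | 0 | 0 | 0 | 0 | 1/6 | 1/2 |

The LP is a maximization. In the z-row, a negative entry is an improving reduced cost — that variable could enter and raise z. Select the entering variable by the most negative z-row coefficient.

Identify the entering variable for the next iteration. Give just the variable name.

Objective-row coefficients: x1: -2, x2: 0, x3: -7, x4: -7/6, s1: 0, s2: 0, s3: 0, s4: 0, s5: 1/6.
The most negative is -7 in column x3, so x3 enters.

x3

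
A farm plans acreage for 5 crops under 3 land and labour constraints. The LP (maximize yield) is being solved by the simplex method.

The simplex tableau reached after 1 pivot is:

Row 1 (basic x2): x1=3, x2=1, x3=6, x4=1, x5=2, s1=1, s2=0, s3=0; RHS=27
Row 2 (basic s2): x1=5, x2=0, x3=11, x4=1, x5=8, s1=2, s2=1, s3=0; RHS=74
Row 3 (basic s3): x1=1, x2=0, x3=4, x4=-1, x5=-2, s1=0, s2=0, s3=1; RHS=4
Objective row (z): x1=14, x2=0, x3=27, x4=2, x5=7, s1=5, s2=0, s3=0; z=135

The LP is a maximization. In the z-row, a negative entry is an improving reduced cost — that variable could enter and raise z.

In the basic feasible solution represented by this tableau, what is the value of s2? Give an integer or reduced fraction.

s2 is basic (row 2); its value is the RHS of that row: 74.

74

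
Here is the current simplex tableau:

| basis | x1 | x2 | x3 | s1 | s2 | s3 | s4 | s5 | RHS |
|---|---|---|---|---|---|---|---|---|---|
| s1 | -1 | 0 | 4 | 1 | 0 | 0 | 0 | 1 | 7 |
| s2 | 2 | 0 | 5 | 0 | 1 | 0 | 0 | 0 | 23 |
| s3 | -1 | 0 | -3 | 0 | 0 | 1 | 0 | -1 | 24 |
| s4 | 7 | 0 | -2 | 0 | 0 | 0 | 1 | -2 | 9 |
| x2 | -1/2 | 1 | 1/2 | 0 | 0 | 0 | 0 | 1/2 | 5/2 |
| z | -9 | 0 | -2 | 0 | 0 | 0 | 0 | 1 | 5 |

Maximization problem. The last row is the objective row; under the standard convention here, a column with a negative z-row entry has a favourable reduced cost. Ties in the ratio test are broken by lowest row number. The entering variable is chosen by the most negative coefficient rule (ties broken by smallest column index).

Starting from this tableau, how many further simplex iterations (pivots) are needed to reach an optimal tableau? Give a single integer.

pivot: x1 in, s4 out → z = 116/7
pivot: x3 in, s1 out → z = 348/13
pivot: s5 in, x2 out → z = 162/5
No improving column remains; optimal.

3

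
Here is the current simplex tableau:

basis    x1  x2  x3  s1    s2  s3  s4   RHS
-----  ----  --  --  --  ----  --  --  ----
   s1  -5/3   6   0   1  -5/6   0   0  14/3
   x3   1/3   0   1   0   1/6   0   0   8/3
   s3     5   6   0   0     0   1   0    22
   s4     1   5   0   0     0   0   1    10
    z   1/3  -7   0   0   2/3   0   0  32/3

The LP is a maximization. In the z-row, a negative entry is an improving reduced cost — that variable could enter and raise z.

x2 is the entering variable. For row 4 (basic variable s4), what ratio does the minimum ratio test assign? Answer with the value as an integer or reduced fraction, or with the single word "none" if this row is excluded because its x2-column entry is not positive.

Ratio = RHS / (x2 entry) = 10 / 5 = 2.

2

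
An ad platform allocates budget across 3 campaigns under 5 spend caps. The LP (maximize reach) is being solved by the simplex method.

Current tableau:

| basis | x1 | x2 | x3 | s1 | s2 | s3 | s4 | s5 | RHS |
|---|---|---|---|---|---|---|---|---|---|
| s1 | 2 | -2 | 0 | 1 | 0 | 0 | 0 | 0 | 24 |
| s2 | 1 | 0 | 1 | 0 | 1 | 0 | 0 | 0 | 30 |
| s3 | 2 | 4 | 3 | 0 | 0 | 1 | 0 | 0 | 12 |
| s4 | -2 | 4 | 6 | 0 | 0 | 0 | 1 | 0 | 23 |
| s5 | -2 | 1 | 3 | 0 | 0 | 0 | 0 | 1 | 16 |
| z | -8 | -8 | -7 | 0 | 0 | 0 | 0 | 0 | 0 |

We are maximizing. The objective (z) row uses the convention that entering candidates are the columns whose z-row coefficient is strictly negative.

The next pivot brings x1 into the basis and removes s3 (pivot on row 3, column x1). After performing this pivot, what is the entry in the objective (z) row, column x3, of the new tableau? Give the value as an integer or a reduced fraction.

5

Pivot element is row 3, column x1: 2.
Normalize row 3: new (row 3, x3) = 3/2 = 3/2.
z-row ← z-row − (-8)·(new row 3): -7 − (-8)·(3/2) = 5.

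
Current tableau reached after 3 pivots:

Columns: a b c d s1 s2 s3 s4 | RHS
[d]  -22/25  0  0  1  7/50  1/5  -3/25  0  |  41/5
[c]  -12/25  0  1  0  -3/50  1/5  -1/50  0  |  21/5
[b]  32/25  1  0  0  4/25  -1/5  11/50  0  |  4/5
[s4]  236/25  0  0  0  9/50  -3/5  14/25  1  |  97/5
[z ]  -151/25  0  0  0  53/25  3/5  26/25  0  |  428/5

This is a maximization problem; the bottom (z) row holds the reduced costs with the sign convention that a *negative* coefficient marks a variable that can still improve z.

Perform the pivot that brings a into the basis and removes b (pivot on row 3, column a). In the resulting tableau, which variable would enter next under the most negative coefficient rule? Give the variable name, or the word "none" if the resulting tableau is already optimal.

s2

Pivot element 32/25. New z-row = old z-row − (-151/25)·(row 3/(32/25)).
Updated z-row coefficients: a: 0, b: 151/32, c: 0, d: 0, s1: 23/8, s2: -11/32, s3: 133/64, s4: 0.
The most negative is -11/32 in column s2, so s2 would enter next.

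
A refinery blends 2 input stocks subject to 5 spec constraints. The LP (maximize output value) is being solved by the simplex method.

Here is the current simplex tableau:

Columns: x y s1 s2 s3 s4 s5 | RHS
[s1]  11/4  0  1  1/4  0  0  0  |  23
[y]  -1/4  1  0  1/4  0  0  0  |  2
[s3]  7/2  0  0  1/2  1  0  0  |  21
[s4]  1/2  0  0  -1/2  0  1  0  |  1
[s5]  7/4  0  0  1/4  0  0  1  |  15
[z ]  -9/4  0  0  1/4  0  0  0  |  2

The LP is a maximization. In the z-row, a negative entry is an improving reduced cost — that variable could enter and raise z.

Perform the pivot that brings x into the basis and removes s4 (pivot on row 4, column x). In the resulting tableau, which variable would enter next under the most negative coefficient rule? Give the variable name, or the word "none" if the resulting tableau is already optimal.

s2

Pivot element 1/2. New z-row = old z-row − (-9/4)·(row 4/(1/2)).
Updated z-row coefficients: x: 0, y: 0, s1: 0, s2: -2, s3: 0, s4: 9/2, s5: 0.
The most negative is -2 in column s2, so s2 would enter next.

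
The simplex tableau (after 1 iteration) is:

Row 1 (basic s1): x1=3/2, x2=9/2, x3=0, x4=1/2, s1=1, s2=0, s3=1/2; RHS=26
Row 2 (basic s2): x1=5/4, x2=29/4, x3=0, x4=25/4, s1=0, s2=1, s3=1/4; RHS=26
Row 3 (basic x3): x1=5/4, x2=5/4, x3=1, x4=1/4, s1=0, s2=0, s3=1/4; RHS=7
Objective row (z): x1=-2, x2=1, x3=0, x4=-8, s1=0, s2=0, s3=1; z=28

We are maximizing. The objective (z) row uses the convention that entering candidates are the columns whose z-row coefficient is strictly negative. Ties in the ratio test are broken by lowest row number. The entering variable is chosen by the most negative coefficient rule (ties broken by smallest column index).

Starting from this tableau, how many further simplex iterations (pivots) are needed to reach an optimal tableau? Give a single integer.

pivot: x4 in, s2 out → z = 1532/25
pivot: x1 in, x3 out → z = 949/15
No improving column remains; optimal.

2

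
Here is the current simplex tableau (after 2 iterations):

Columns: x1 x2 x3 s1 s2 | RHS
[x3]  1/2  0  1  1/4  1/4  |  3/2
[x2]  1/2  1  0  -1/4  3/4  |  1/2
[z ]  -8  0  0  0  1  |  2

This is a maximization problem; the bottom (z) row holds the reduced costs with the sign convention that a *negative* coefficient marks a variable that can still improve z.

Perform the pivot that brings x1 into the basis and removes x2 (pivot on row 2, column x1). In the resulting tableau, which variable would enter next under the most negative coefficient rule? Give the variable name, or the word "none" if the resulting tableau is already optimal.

Pivot element 1/2. New z-row = old z-row − (-8)·(row 2/(1/2)).
Updated z-row coefficients: x1: 0, x2: 16, x3: 0, s1: -4, s2: 13.
The most negative is -4 in column s1, so s1 would enter next.

s1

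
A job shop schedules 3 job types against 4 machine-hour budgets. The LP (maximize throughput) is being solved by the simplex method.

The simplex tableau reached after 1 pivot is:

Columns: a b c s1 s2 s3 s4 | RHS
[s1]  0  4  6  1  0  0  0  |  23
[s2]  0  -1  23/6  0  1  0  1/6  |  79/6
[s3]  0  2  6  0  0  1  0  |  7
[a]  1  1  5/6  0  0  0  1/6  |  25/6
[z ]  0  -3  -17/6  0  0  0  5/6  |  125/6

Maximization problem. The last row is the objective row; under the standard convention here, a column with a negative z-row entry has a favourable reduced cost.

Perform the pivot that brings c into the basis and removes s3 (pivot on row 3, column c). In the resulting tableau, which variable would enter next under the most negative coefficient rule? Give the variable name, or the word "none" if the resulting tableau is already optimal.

b

Pivot element 6. New z-row = old z-row − (-17/6)·(row 3/6).
Updated z-row coefficients: a: 0, b: -37/18, c: 0, s1: 0, s2: 0, s3: 17/36, s4: 5/6.
The most negative is -37/18 in column b, so b would enter next.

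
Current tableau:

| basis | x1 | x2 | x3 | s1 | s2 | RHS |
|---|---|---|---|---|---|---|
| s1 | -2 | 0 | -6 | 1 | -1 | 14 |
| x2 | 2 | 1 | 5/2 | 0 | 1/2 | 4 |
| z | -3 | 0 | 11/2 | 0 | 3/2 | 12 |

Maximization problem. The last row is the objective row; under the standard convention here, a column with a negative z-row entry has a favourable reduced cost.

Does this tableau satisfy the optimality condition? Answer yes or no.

Column x1 has objective-row coefficient -3, which is negative; an improving pivot exists, so not yet optimal.

no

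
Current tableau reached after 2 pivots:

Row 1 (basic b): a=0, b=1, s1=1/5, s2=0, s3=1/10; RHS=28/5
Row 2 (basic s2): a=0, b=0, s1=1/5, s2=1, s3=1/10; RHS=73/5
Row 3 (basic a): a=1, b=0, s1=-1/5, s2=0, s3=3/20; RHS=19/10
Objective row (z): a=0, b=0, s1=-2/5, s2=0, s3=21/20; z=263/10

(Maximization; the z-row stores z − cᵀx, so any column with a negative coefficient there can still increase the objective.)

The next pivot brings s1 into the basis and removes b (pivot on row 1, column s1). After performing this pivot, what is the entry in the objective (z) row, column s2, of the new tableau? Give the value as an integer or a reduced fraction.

0

Pivot element is row 1, column s1: 1/5.
Normalize row 1: new (row 1, s2) = 0/(1/5) = 0.
z-row ← z-row − (-2/5)·(new row 1): 0 − (-2/5)·0 = 0.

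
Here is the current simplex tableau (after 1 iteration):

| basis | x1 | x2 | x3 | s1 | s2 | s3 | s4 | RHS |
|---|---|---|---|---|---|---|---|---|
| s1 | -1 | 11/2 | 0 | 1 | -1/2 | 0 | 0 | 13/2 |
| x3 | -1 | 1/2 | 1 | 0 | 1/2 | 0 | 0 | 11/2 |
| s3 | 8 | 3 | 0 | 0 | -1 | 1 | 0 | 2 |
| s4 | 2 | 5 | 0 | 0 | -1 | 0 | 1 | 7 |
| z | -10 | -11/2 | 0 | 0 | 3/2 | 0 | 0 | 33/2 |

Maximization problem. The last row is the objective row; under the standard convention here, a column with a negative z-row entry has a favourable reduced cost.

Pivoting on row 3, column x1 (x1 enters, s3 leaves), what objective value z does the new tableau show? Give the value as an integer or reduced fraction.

Minimum ratio for x1: 2/8 = 1/4.
z changes by −(z-row coeff of x1)·ratio = −(-10)·(1/4) = 5/2.
New z = 33/2 + (5/2) = 19.

19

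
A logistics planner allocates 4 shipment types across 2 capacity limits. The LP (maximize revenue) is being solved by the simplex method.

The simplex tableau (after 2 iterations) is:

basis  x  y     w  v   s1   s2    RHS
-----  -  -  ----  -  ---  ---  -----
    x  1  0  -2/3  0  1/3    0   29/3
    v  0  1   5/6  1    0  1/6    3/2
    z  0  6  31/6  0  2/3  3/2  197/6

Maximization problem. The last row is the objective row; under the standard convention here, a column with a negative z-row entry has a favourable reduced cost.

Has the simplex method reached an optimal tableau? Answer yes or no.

No objective-row coefficient is strictly negative, so no entering variable exists; the tableau is optimal.

yes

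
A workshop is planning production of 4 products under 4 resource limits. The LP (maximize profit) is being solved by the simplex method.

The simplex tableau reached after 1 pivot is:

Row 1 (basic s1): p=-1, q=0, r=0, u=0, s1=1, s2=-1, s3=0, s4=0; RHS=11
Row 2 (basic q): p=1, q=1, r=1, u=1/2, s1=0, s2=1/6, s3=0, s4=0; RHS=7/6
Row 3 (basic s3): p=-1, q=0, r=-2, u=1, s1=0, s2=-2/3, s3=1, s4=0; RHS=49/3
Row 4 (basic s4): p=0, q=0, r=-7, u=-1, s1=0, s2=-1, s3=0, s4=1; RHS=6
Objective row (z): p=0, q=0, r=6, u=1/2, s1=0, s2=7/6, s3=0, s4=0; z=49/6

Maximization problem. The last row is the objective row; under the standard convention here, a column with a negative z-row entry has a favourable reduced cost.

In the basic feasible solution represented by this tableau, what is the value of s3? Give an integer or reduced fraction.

49/3

s3 is basic (row 3); its value is the RHS of that row: 49/3.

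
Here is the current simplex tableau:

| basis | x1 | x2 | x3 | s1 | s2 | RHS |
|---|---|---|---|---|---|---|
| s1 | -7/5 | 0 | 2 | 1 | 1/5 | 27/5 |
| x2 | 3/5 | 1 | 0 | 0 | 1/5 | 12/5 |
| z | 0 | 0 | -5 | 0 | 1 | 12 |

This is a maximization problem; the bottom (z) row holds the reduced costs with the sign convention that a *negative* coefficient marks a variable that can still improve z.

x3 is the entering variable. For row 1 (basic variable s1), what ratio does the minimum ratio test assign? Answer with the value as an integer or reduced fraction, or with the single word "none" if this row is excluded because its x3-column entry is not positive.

27/10

Ratio = RHS / (x3 entry) = (27/5) / 2 = 27/10.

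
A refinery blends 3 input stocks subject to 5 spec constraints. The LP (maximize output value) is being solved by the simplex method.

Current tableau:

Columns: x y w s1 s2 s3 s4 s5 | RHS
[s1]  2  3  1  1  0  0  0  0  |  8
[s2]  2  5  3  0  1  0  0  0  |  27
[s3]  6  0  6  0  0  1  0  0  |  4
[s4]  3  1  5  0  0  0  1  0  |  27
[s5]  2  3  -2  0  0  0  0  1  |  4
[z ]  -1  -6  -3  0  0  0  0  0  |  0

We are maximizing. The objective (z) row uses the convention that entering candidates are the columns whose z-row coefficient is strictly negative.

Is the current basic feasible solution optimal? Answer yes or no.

Column x has objective-row coefficient -1, which is negative; an improving pivot exists, so not yet optimal.

no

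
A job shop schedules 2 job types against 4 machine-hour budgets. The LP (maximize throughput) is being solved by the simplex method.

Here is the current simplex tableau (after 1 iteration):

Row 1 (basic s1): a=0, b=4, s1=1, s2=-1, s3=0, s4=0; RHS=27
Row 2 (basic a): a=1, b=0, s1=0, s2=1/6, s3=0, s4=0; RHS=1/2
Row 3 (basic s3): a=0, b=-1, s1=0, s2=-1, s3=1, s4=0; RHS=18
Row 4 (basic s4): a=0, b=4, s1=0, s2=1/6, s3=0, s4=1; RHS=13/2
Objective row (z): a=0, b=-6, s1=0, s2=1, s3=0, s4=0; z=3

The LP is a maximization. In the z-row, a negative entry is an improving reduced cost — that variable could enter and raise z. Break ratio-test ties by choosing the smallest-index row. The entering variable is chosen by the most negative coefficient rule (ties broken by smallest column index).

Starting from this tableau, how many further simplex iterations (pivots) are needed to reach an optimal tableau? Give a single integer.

pivot: b in, s4 out → z = 51/4
No improving column remains; optimal.

1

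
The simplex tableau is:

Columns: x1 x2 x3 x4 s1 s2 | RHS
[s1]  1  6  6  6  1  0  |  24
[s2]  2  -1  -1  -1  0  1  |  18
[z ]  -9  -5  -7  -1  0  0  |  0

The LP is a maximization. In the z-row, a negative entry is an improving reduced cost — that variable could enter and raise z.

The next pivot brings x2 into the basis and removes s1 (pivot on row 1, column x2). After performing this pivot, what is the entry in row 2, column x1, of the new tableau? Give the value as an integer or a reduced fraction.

13/6

Pivot element is row 1, column x2: 6.
Normalize row 1: new (row 1, x1) = 1/6 = 1/6.
row 2 ← row 2 − (-1)·(new row 1): 2 − (-1)·(1/6) = 13/6.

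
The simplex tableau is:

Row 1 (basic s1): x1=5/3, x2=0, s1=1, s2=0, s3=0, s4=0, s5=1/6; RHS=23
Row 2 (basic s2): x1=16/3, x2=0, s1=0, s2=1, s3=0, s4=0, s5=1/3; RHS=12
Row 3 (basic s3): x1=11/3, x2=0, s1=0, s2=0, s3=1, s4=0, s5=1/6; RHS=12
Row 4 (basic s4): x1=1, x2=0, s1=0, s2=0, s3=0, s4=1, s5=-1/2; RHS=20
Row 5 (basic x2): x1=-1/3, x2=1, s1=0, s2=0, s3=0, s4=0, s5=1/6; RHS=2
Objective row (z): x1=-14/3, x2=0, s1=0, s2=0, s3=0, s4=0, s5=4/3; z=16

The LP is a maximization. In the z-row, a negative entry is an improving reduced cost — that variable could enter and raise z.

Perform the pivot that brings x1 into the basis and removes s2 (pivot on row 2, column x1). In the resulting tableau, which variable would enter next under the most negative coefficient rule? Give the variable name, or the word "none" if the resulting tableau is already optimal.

none

Pivot element 16/3. New z-row = old z-row − (-14/3)·(row 2/(16/3)).
Updated z-row coefficients: x1: 0, x2: 0, s1: 0, s2: 7/8, s3: 0, s4: 0, s5: 13/8.
No coefficient is strictly negative; the tableau after this pivot is optimal.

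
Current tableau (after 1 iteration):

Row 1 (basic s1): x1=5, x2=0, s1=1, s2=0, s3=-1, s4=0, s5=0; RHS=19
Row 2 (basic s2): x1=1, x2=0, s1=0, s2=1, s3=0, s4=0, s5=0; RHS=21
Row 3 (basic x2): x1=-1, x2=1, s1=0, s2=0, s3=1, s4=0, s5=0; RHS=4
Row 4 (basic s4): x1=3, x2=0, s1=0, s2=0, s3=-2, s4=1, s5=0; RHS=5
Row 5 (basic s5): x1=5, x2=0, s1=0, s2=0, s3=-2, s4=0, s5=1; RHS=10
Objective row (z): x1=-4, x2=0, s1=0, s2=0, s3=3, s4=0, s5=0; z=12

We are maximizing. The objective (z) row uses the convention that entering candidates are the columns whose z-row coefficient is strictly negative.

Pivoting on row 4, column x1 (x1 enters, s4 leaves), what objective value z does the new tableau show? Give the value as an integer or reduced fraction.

Minimum ratio for x1: 5/3 = 5/3.
z changes by −(z-row coeff of x1)·ratio = −(-4)·(5/3) = 20/3.
New z = 12 + (20/3) = 56/3.

56/3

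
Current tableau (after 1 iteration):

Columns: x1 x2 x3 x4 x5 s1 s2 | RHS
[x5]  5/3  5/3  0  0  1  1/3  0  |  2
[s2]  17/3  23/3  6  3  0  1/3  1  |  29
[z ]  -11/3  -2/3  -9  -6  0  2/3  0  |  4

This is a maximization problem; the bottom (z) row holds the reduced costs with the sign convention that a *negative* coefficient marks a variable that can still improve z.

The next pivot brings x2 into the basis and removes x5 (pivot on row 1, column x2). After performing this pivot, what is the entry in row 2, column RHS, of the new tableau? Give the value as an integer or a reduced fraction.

Pivot element is row 1, column x2: 5/3.
Normalize row 1: new (row 1, RHS) = 2/(5/3) = 6/5.
row 2 ← row 2 − (23/3)·(new row 1): 29 − (23/3)·(6/5) = 99/5.

99/5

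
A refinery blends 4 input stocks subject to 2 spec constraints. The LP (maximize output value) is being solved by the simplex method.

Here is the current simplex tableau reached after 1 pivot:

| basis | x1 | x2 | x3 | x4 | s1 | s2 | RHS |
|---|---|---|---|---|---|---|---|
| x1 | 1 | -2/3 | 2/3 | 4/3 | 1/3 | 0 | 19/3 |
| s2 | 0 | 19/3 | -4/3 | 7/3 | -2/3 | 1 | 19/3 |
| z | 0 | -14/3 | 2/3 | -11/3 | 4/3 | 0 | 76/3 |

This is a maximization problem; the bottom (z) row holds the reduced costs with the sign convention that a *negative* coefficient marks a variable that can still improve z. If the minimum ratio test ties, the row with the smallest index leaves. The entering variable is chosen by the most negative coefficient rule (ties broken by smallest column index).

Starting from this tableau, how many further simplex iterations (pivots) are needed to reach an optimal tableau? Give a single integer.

3

pivot: x2 in, s2 out → z = 30
pivot: x4 in, x2 out → z = 247/7
pivot: x3 in, x1 out → z = 38
No improving column remains; optimal.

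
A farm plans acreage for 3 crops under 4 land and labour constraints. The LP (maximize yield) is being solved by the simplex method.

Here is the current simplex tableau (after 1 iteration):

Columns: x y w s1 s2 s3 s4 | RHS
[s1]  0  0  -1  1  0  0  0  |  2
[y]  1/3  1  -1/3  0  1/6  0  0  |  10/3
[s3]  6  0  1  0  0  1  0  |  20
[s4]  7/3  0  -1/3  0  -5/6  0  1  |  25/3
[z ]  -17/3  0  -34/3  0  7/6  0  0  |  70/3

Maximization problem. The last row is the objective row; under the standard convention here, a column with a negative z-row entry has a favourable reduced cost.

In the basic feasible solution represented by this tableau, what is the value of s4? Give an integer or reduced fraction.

25/3

s4 is basic (row 4); its value is the RHS of that row: 25/3.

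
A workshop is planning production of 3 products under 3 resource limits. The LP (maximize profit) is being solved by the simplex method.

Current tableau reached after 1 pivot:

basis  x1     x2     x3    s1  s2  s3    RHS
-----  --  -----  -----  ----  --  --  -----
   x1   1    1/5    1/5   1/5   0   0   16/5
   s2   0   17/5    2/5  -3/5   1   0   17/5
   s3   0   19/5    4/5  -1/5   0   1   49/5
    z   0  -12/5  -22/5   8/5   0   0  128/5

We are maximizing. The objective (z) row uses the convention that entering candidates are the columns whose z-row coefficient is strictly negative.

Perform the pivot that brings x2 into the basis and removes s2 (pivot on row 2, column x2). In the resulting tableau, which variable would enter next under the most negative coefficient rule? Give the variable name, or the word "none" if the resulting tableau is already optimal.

x3

Pivot element 17/5. New z-row = old z-row − (-12/5)·(row 2/(17/5)).
Updated z-row coefficients: x1: 0, x2: 0, x3: -70/17, s1: 20/17, s2: 12/17, s3: 0.
The most negative is -70/17 in column x3, so x3 would enter next.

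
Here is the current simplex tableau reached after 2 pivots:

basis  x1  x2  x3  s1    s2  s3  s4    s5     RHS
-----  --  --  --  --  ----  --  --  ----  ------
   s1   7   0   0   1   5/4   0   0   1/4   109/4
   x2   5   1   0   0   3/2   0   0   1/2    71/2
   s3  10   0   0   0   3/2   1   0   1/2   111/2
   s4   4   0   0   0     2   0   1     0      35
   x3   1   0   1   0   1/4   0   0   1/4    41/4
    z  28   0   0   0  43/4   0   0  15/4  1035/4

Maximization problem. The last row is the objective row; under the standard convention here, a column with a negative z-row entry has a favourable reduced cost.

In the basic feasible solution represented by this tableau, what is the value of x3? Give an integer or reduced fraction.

x3 is basic (row 5); its value is the RHS of that row: 41/4.

41/4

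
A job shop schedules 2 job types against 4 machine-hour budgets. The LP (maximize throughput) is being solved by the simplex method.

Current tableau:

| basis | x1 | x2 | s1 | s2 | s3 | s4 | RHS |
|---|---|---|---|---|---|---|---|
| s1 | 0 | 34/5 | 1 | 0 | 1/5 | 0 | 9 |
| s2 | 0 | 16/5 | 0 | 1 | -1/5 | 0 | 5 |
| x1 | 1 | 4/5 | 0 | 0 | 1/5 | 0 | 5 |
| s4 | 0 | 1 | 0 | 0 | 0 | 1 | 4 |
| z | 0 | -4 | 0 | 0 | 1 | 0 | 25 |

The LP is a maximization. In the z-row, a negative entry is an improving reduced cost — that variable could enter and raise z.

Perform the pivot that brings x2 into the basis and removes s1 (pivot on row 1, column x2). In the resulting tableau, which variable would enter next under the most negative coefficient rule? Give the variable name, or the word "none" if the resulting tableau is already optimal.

none

Pivot element 34/5. New z-row = old z-row − (-4)·(row 1/(34/5)).
Updated z-row coefficients: x1: 0, x2: 0, s1: 10/17, s2: 0, s3: 19/17, s4: 0.
No coefficient is strictly negative; the tableau after this pivot is optimal.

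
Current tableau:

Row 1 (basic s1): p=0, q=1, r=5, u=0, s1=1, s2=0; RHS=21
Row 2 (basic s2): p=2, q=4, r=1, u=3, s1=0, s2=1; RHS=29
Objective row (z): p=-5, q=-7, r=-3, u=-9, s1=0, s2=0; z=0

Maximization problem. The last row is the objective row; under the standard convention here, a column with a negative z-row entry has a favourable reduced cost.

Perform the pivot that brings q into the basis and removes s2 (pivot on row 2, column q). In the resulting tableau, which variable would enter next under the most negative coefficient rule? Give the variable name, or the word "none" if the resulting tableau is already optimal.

u

Pivot element 4. New z-row = old z-row − (-7)·(row 2/4).
Updated z-row coefficients: p: -3/2, q: 0, r: -5/4, u: -15/4, s1: 0, s2: 7/4.
The most negative is -15/4 in column u, so u would enter next.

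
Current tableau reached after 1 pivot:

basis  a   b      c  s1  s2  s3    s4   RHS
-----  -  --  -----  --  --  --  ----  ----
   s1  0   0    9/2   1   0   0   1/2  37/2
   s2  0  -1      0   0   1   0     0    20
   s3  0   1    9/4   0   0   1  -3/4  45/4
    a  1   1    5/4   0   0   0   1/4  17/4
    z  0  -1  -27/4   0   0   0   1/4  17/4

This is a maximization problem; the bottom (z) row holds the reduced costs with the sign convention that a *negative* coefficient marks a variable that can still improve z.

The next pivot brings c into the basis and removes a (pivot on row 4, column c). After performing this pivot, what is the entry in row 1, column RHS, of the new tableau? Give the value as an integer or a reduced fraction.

Pivot element is row 4, column c: 5/4.
Normalize row 4: new (row 4, RHS) = (17/4)/(5/4) = 17/5.
row 1 ← row 1 − (9/2)·(new row 4): 37/2 − (9/2)·(17/5) = 16/5.

16/5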